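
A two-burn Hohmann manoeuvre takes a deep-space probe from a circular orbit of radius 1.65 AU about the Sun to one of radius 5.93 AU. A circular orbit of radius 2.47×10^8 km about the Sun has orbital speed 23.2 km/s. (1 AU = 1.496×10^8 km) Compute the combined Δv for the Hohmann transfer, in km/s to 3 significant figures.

From the circular-orbit relation v² = μ/r at r = 2.47×10^8 km: μ = v²r = (23.2)² × 2.47×10^8 = 1.32945×10^11 km³/s².
In km: r₁ = 1.65 × 1.496×10^8 = 2.4684×10^8 km; r₂ = 5.93 × 1.496×10^8 = 8.87128×10^8 km.
The Hohmann ellipse has a_t = (r₁ + r₂)/2 = 5.66984×10^8 km.
At r₁ the circular-orbit speed is v₁ = √(μ/r₁) = 23.2075 km/s.
Transfer-orbit speed at r₁ (v² = μ(2/r − 1/a)): v_p = √[μ(2/r₁ − 1/a_t)] = 29.0293 km/s.
First burn Δv₁ = |v_p − v₁| = 5.822 km/s.
Circular speed at r₂: v₂ = √(μ/r₂) = 12.2417 km/s.
Transfer-orbit speed at r₂: v_a = √[μ(2/r₂ − 1/a_t)] = 8.07729 km/s.
Second burn Δv₂ = |v₂ − v_a| = 4.164 km/s.
Total Δv = Δv₁ + Δv₂ = 9.986 km/s.

Δv = 9.99 km/s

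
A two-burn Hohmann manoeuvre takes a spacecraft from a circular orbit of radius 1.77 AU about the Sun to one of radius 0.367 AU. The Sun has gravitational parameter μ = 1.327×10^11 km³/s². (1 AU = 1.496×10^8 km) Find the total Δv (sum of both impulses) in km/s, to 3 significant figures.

Δv = 23.4 km/s

In km: r₁ = 1.77 × 1.496×10^8 = 2.64792×10^8 km; r₂ = 0.367 × 1.496×10^8 = 5.49032×10^7 km.
Semi-major axis of the transfer orbit: a_t = (2.64792×10^8 + 5.49032×10^7)/2 = 1.598476×10^8 km.
Circular speed at r₁: v₁ = √(μ/r₁) = √(1.327×10^11/2.64792×10^8) = 22.386 km/s.
Transfer-orbit speed at r₁ (v² = μ(2/r − 1/a)): v_a = √[μ(2/r₁ − 1/a_t)] = 13.120 km/s.
First burn Δv₁ = |v_a − v₁| = 9.266 km/s.
At r₂, v₂ = √(μ/r₂) = 49.163 km/s.
Transfer-orbit speed at r₂: v_p = √[μ(2/r₂ − 1/a_t)] = 63.276 km/s.
Second burn Δv₂ = |v₂ − v_p| = 14.11 km/s.
Δv = Δv₁ + Δv₂ = 9.266 + 14.11 = 23.38 km/s.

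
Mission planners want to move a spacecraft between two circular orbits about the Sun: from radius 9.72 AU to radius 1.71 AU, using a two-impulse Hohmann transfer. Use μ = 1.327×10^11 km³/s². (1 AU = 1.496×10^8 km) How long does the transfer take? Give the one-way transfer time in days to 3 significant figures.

In km: r₁ = 9.72 × 1.496×10^8 = 1.454112×10^9 km; r₂ = 1.71 × 1.496×10^8 = 2.55816×10^8 km.
Semi-major axis of the transfer orbit: a_t = (1.454112×10^9 + 2.55816×10^8)/2 = 8.54964×10^8 km.
By Kepler's third law the transfer-orbit period is T = 2π√(a_t³/μ), so t = T/2 = 2.156×10^8 s.
Converting: 2.156×10^8 s ÷ 86400 s/day = 2500 days.

t = 2500 days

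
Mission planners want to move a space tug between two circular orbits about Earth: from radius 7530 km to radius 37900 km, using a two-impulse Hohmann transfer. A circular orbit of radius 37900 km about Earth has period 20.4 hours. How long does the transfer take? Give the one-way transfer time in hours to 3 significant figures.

From Kepler's third law T² = 4π²r³/μ at r = 37900 km, T = 20.4 hours = 20.4 × 3600 s = 73440 s: μ = 4π²r³/T² = 3.98485×10^5 km³/s².
Transfer-ellipse semi-major axis a_t = (r₁ + r₂)/2 = (7530 + 37900)/2 = 22715 km.
Half the transfer-orbit period gives t = π√(a_t³/μ) = 17040 s.
Converting: 17040 s ÷ 3600 s/hour = 4.73 hours.

t = 4.73 hours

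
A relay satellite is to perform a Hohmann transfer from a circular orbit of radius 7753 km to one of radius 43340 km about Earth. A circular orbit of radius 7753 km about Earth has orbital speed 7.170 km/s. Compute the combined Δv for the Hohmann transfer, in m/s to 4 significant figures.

From the circular-orbit relation v² = μ/r at r = 7753 km: μ = v²r = (7.170)² × 7753 = 3.98573×10^5 km³/s².
The Hohmann ellipse has a_t = (r₁ + r₂)/2 = 25546.5 km.
Circular speed at r₁: v₁ = √(μ/r₁) = √(3.98573×10^5/7753) = 7.170 km/s.
Transfer-orbit speed at r₁ (vis-viva equation): v_p = √[μ(2/r₁ − 1/a_t)] = 9.339 km/s.
First burn Δv₁ = |v_p − v₁| = 2.169 km/s.
Circular speed at r₂: v₂ = √(μ/r₂) = 3.033 km/s.
Transfer-orbit speed at r₂: v_a = √[μ(2/r₂ − 1/a_t)] = 1.671 km/s.
Second burn Δv₂ = |v₂ − v_a| = 1.362 km/s.
Δv = Δv₁ + Δv₂ = 2.169 + 1.362 = 3.531 km/s.

Δv = 3531 m/s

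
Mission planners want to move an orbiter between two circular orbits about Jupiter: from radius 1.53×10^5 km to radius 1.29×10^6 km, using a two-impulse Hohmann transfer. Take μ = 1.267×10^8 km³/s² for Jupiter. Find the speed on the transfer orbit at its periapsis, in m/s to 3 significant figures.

v = 38500 m/s

Transfer-ellipse semi-major axis a_t = (r₁ + r₂)/2 = (1.530×10^5 + 1.290×10^6)/2 = 7.215×10^5 km.
The periapsis of the transfer ellipse is at r = 1.530×10^5 km.
Applying v² = μ(2/r − 1/a_t): v = 38.48 km/s.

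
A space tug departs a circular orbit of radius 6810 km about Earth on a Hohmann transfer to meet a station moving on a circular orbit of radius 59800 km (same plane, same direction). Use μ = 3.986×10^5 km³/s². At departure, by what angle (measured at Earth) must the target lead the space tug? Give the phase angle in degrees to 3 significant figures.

φ = 105°

The Hohmann ellipse has a_t = (r₁ + r₂)/2 = 33305 km.
The half-period of the transfer ellipse is t = π√(a_t³/μ) = 30244.4 s.
Target angular speed ω₂ = √(μ/r₂³) = 4.31735×10^-5 rad/s.
Angle swept by the target during transfer: ω₂·t = 1.30576 rad = 74.81°.
The space tug traverses 180° on the transfer ellipse, so the target must lead by 180° − 74.81° = 105°.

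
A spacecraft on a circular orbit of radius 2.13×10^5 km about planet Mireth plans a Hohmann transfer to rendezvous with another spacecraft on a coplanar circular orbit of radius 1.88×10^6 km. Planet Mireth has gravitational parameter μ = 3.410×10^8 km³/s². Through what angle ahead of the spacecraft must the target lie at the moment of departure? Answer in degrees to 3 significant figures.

φ = 105°

The Hohmann ellipse has a_t = (r₁ + r₂)/2 = 1.0465×10^6 km.
Transfer time t = π√(a_t³/μ) = 1.82130×10^5 s.
The target's mean motion on its circular orbit is ω₂ = √(μ/r₂³) = 7.16375×10^-6 rad/s.
Angle swept by the target during transfer: ω₂·t = 1.30473 rad = 74.76°.
Arrival is 180° from departure on the ellipse, so φ = 180° − 74.76° = 105°.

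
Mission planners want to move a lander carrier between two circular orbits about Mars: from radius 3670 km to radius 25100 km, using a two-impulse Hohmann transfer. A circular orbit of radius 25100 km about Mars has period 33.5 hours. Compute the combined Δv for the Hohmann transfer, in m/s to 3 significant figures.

Δv = 1740 m/s

From Kepler's third law T² = 4π²r³/μ at r = 25100 km, T = 33.5 hours = 33.5 × 3600 s = 1.206×10^5 s: μ = 4π²r³/T² = 42922.6 km³/s².
Semi-major axis of the transfer orbit: a_t = (3670 + 25100)/2 = 14385 km.
At r₁ the circular-orbit speed is v₁ = √(μ/r₁) = 3.41987 km/s.
On the transfer ellipse at r₁, v² = μ(2/r − 1/a) gives v_p = √[μ(2/r₁ − 1/a_t)] = 4.51744 km/s.
First burn Δv₁ = |v_p − v₁| = 1.098 km/s.
Circular speed at r₂: v₂ = √(μ/r₂) = 1.3077 km/s.
Transfer-orbit speed at r₂: v_a = √[μ(2/r₂ − 1/a_t)] = 0.66052 km/s.
Second burn Δv₂ = |v₂ − v_a| = 0.6472 km/s.
Δv = Δv₁ + Δv₂ = 1.098 + 0.6472 = 1.745 km/s.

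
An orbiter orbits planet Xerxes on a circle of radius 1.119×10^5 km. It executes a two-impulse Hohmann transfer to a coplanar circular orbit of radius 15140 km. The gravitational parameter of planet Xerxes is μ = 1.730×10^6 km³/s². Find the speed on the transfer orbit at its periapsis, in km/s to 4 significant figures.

v = 14.19 km/s

Transfer-ellipse semi-major axis a_t = (r₁ + r₂)/2 = (1.119×10^5 + 15140)/2 = 63520 km.
At periapsis, r = 15140 km.
Vis-viva: v = √[μ(2/r − 1/a_t)] = √[1.730×10^6 × (2/15140 − 1/63520)] = 14.19 km/s.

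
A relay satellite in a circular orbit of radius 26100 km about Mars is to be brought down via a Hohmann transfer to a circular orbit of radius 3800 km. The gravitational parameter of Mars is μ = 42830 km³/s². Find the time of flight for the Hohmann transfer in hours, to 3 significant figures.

The Hohmann ellipse has a_t = (r₁ + r₂)/2 = 14950 km.
By Kepler's third law the transfer-orbit period is T = 2π√(a_t³/μ), so t = T/2 = 27750 s.
Converting: 27750 s ÷ 3600 s/hour = 7.71 hours.

t = 7.71 hours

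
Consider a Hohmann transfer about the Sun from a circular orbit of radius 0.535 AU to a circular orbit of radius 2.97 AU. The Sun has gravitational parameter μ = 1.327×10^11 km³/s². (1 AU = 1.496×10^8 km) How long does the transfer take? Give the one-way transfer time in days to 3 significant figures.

In km: r₁ = 0.535 × 1.496×10^8 = 8.0036×10^7 km; r₂ = 2.97 × 1.496×10^8 = 4.44312×10^8 km.
The Hohmann ellipse has a_t = (r₁ + r₂)/2 = 2.62174×10^8 km.
By Kepler's third law the transfer-orbit period is T = 2π√(a_t³/μ), so t = T/2 = 3.661×10^7 s.
Converting: 3.661×10^7 s ÷ 86400 s/day = 424 days.

t = 424 days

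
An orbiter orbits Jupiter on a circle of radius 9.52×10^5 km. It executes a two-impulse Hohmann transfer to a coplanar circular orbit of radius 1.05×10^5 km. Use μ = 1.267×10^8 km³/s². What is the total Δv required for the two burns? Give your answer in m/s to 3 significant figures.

Δv = 18300 m/s

The Hohmann ellipse has a_t = (r₁ + r₂)/2 = 5.285×10^5 km.
At r₁ the circular-orbit speed is v₁ = √(μ/r₁) = 11.5364 km/s.
On the transfer ellipse at r₁, vis-viva equation gives v_a = √[μ(2/r₁ − 1/a_t)] = 5.14212 km/s.
First burn Δv₁ = |v_a − v₁| = 6.3943 km/s.
Circular speed at r₂: v₂ = √(μ/r₂) = 34.737 km/s.
Transfer-orbit speed at r₂: v_p = √[μ(2/r₂ − 1/a_t)] = 46.622 km/s.
Second burn Δv₂ = |v₂ − v_p| = 11.885 km/s.
Δv = Δv₁ + Δv₂ = 6.3943 + 11.885 = 18.28 km/s.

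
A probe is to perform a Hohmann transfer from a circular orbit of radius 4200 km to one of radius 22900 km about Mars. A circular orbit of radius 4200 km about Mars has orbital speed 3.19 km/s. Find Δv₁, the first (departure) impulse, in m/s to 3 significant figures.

From the circular-orbit relation v² = μ/r at r = 4200 km: μ = v²r = (3.19)² × 4200 = 42739.6 km³/s².
Semi-major axis of the transfer orbit: a_t = (4200 + 22900)/2 = 13550 km.
On the circular orbit at r = 4200 km, v_c = √(μ/r) = 3.190 km/s.
Transfer-orbit speed at the same r (vis-viva, a = a_t): v_t = √[μ(2/r − 1/a_t)] = 4.147 km/s.
Δv₁ = |v_t − v_c| = |4.147 − 3.190| = 0.9570 km/s.

Δv₁ = 957 m/s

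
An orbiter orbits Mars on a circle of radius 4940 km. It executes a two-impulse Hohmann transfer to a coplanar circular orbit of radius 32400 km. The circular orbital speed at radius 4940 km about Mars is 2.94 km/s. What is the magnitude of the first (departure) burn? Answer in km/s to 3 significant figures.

From the circular-orbit relation v² = μ/r at r = 4940 km: μ = v²r = (2.94)² × 4940 = 42699.4 km³/s².
Transfer-ellipse semi-major axis a_t = (r₁ + r₂)/2 = (4940 + 32400)/2 = 18670 km.
On the circular orbit at r = 4940 km, v_c = √(μ/r) = 2.940 km/s.
Vis-viva on the transfer ellipse at r = 4940 km gives v_t = √[μ(2/r − 1/a_t)] = 3.873 km/s.
Δv₁ = |v_t − v_c| = |3.873 − 2.940| = 0.9330 km/s.

Δv₁ = 0.933 km/s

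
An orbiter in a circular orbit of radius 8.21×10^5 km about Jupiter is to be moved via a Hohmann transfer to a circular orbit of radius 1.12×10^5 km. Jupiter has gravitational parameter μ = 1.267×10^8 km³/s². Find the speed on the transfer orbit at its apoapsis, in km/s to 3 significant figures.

Semi-major axis of the transfer orbit: a_t = (8.210×10^5 + 1.120×10^5)/2 = 4.665×10^5 km.
The apoapsis of the transfer ellipse is at r = 8.210×10^5 km.
Vis-viva: v = √[μ(2/r − 1/a_t)] = √[1.267×10^8 × (2/8.210×10^5 − 1/4.665×10^5)] = 6.087 km/s.

v = 6.09 km/s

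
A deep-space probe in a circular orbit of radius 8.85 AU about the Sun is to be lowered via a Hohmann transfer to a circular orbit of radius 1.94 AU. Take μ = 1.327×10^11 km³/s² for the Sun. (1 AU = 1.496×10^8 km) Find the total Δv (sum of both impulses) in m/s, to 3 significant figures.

In km: r₁ = 8.85 × 1.496×10^8 = 1.32396×10^9 km; r₂ = 1.94 × 1.496×10^8 = 2.90224×10^8 km.
Semi-major axis of the transfer orbit: a_t = (1.32396×10^9 + 2.90224×10^8)/2 = 8.07092×10^8 km.
Circular speed at r₁: v₁ = √(μ/r₁) = √(1.327×10^11/1.32396×10^9) = 10.0115 km/s.
Transfer-orbit speed at r₁ (vis-viva): v_a = √[μ(2/r₁ − 1/a_t)] = 6.00348 km/s.
First burn Δv₁ = |v_a − v₁| = 4.008 km/s.
At r₂, v₂ = √(μ/r₂) = 21.383 km/s.
Transfer-orbit speed at r₂: v_p = √[μ(2/r₂ − 1/a_t)] = 27.387 km/s.
Second burn Δv₂ = |v₂ − v_p| = 6.004 km/s.
Δv = Δv₁ + Δv₂ = 4.008 + 6.004 = 10.01 km/s.

Δv = 10000 m/s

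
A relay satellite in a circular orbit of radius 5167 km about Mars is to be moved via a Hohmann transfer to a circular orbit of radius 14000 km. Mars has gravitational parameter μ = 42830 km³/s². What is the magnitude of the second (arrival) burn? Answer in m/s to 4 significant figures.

Δv₂ = 464.8 m/s

The Hohmann ellipse has a_t = (r₁ + r₂)/2 = 9583.5 km.
Circular speed at r = 14000 km: v_c = √(μ/r) = 1.7491 km/s.
Transfer-orbit speed at the same r (vis-viva, a = a_t): v_t = √[μ(2/r − 1/a_t)] = 1.2843 km/s.
Δv₂ = |v_t − v_c| = |1.2843 − 1.7491| = 0.4648 km/s.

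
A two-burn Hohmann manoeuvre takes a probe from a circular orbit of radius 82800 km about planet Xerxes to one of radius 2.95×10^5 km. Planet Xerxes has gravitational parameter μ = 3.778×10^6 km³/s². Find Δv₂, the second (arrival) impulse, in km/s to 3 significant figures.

Δv₂ = 1.21 km/s

The Hohmann ellipse has a_t = (r₁ + r₂)/2 = 1.889×10^5 km.
Circular speed at r = 2.950×10^5 km: v_c = √(μ/r) = 3.5787 km/s.
Transfer-orbit speed at the same r (vis-viva, a = a_t): v_t = √[μ(2/r − 1/a_t)] = 2.3693 km/s.
Δv₂ = |v_t − v_c| = |2.3693 − 3.5787| = 1.209 km/s.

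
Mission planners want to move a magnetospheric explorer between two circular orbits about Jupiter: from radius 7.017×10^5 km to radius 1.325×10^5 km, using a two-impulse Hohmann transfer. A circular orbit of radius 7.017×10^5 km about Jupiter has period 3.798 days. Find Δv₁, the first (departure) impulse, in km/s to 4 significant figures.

Δv₁ = 5.863 km/s

From Kepler's third law T² = 4π²r³/μ at r = 7.017×10^5 km, T = 3.798 days = 3.798 × 86400 s = 3.281472×10^5 s: μ = 4π²r³/T² = 1.26671×10^8 km³/s².
The Hohmann ellipse has a_t = (r₁ + r₂)/2 = 4.171×10^5 km.
Circular speed at r = 7.017×10^5 km: v_c = √(μ/r) = 13.436 km/s.
Transfer-orbit speed at the same r (vis-viva, a = a_t): v_t = √[μ(2/r − 1/a_t)] = 7.5727 km/s.
Δv₁ = |v_t − v_c| = |7.5727 − 13.436| = 5.863 km/s.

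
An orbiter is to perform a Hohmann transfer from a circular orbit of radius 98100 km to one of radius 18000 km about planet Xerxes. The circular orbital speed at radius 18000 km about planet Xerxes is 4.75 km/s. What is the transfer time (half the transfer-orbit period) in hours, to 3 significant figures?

t = 19.2 hours

From the circular-orbit relation v² = μ/r at r = 18000 km: μ = v²r = (4.75)² × 18000 = 4.06125×10^5 km³/s².
Transfer-ellipse semi-major axis a_t = (r₁ + r₂)/2 = (98100 + 18000)/2 = 58050 km.
By Kepler's third law the transfer-orbit period is T = 2π√(a_t³/μ), so t = T/2 = 68950 s.
Converting: 68950 s ÷ 3600 s/hour = 19.2 hours.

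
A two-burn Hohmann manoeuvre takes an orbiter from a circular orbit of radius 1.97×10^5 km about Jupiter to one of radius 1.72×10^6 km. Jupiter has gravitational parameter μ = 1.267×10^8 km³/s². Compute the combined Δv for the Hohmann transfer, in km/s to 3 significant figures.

Δv = 13.3 km/s

The Hohmann ellipse has a_t = (r₁ + r₂)/2 = 9.585×10^5 km.
At r₁ the circular-orbit speed is v₁ = √(μ/r₁) = 25.360 km/s.
On the transfer ellipse at r₁, vis-viva gives v_p = √[μ(2/r₁ − 1/a_t)] = 33.972 km/s.
First burn Δv₁ = |v_p − v₁| = 8.612 km/s.
Circular speed at r₂: v₂ = √(μ/r₂) = 8.583 km/s.
Transfer-orbit speed at r₂: v_a = √[μ(2/r₂ − 1/a_t)] = 3.891 km/s.
Second burn Δv₂ = |v₂ − v_a| = 4.692 km/s.
Δv = Δv₁ + Δv₂ = 8.612 + 4.692 = 13.30 km/s.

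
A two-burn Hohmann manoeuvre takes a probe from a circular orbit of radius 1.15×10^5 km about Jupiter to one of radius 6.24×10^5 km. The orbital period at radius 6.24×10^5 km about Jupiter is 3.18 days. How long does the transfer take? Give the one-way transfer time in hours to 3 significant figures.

t = 17.4 hours

From Kepler's third law T² = 4π²r³/μ at r = 6.24×10^5 km, T = 3.18 days = 3.18 × 86400 s = 2.74752×10^5 s: μ = 4π²r³/T² = 1.27067×10^8 km³/s².
Semi-major axis of the transfer orbit: a_t = (1.150×10^5 + 6.240×10^5)/2 = 3.695×10^5 km.
Transfer time t = π√(a_t³/μ) = π√((3.695×10^5)³ / 1.27067×10^8) = 62600 s.
Converting: 62600 s ÷ 3600 s/hour = 17.4 hours.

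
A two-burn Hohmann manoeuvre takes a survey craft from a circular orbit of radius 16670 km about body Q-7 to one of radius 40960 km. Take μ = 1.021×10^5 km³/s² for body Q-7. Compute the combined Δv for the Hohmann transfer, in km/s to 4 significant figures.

Δv = 0.8538 km/s

Semi-major axis of the transfer orbit: a_t = (16670 + 40960)/2 = 28815 km.
Circular speed at r₁: v₁ = √(μ/r₁) = √(1.021×10^5/16670) = 2.4748 km/s.
On the transfer ellipse at r₁, vis-viva gives v_p = √[μ(2/r₁ − 1/a_t)] = 2.9506 km/s.
First burn Δv₁ = |v_p − v₁| = 0.4758 km/s.
Circular speed at r₂: v₂ = √(μ/r₂) = 1.579 km/s.
Transfer-orbit speed at r₂: v_a = √[μ(2/r₂ − 1/a_t)] = 1.201 km/s.
Second burn Δv₂ = |v₂ − v_a| = 0.3780 km/s.
Δv = Δv₁ + Δv₂ = 0.4758 + 0.3780 = 0.8538 km/s.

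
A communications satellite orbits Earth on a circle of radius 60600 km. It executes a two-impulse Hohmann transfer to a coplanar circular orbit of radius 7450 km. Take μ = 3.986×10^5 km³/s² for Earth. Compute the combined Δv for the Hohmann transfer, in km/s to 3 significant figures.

Transfer-ellipse semi-major axis a_t = (r₁ + r₂)/2 = (60600 + 7450)/2 = 34025 km.
Circular speed at r₁: v₁ = √(μ/r₁) = √(3.986×10^5/60600) = 2.565 km/s.
Transfer-orbit speed at r₁ (vis-viva): v_a = √[μ(2/r₁ − 1/a_t)] = 1.200 km/s.
First burn Δv₁ = |v_a − v₁| = 1.365 km/s.
At r₂, v₂ = √(μ/r₂) = 7.315 km/s.
Transfer-orbit speed at r₂: v_p = √[μ(2/r₂ − 1/a_t)] = 9.762 km/s.
Second burn Δv₂ = |v₂ − v_p| = 2.447 km/s.
Δv = Δv₁ + Δv₂ = 1.365 + 2.447 = 3.812 km/s.

Δv = 3.81 km/s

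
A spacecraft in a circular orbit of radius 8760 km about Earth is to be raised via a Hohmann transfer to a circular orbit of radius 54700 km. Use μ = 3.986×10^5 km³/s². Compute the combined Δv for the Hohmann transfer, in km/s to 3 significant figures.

The Hohmann ellipse has a_t = (r₁ + r₂)/2 = 31730 km.
Circular speed at r₁: v₁ = √(μ/r₁) = √(3.986×10^5/8760) = 6.746 km/s.
On the transfer ellipse at r₁, vis-viva gives v_p = √[μ(2/r₁ − 1/a_t)] = 8.857 km/s.
First burn Δv₁ = |v_p − v₁| = 2.111 km/s.
At r₂, v₂ = √(μ/r₂) = 2.699 km/s.
Transfer-orbit speed at r₂: v_a = √[μ(2/r₂ − 1/a_t)] = 1.418 km/s.
Second burn Δv₂ = |v₂ − v_a| = 1.281 km/s.
Total Δv = Δv₁ + Δv₂ = 3.392 km/s.

Δv = 3.39 km/s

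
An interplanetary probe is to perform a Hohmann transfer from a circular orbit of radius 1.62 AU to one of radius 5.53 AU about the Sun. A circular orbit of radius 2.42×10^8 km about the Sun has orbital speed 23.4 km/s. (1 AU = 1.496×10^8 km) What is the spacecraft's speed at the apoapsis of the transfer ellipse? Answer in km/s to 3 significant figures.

From the circular-orbit relation v² = μ/r at r = 2.42×10^8 km: μ = v²r = (23.4)² × 2.42×10^8 = 1.32510×10^11 km³/s².
In km: r₁ = 1.62 × 1.496×10^8 = 2.42352×10^8 km; r₂ = 5.53 × 1.496×10^8 = 8.27288×10^8 km.
Semi-major axis of the transfer orbit: a_t = (2.42352×10^8 + 8.27288×10^8)/2 = 5.3482×10^8 km.
At apoapsis, r = 8.27288×10^8 km.
Vis-viva: v = √[μ(2/r − 1/a_t)] = √[1.32510×10^11 × (2/8.27288×10^8 − 1/5.3482×10^8)] = 8.520 km/s.

v = 8.52 km/s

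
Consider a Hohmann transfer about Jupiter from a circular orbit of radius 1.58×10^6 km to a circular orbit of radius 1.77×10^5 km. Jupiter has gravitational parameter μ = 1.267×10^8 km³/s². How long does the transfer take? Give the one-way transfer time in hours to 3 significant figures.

t = 63.8 hours

Transfer-ellipse semi-major axis a_t = (r₁ + r₂)/2 = (1.580×10^6 + 1.770×10^5)/2 = 8.785×10^5 km.
Transfer time t = π√(a_t³/μ) = π√((8.785×10^5)³ / 1.267×10^8) = 2.298×10^5 s.
Converting: 2.298×10^5 s ÷ 3600 s/hour = 63.8 hours.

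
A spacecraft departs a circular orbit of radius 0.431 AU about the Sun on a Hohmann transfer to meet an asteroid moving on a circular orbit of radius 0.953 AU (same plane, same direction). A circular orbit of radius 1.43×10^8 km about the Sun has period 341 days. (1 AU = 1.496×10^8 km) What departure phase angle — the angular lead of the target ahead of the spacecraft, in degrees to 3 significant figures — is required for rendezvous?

From Kepler's third law T² = 4π²r³/μ at r = 1.43×10^8 km, T = 341 days = 341 × 86400 s = 2.94624×10^7 s: μ = 4π²r³/T² = 1.32994×10^11 km³/s².
In km: r₁ = 0.431 × 1.496×10^8 = 6.44776×10^7 km; r₂ = 0.953 × 1.496×10^8 = 1.425688×10^8 km.
The Hohmann ellipse has a_t = (r₁ + r₂)/2 = 1.035232×10^8 km.
The half-period of the transfer ellipse is t = π√(a_t³/μ) = 9.074×10^6 s.
The target's mean motion on its circular orbit is ω₂ = √(μ/r₂³) = 2.142×10^-7 rad/s.
Angle swept by the target during transfer: ω₂·t = 1.944 rad = 111.4°.
The spacecraft traverses 180° on the transfer ellipse, so the target must lead by 180° − 111.4° = 68.6°.

φ = 68.6°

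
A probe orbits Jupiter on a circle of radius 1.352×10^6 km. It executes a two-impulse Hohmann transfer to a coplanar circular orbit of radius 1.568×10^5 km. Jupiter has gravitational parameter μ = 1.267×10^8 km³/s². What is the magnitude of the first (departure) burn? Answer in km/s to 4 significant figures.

Δv₁ = 5.267 km/s

Transfer-ellipse semi-major axis a_t = (r₁ + r₂)/2 = (1.352×10^6 + 1.568×10^5)/2 = 7.544×10^5 km.
On the circular orbit at r = 1.352×10^6 km, v_c = √(μ/r) = 9.6805 km/s.
Transfer-orbit speed at the same r (vis-viva, a = a_t): v_t = √[μ(2/r − 1/a_t)] = 4.4134 km/s.
Δv₁ = |v_t − v_c| = |4.4134 − 9.6805| = 5.267 km/s.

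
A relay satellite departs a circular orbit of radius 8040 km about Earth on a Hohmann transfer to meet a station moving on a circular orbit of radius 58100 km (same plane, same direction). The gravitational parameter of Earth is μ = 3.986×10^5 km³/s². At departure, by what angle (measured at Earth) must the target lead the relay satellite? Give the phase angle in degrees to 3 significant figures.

φ = 103°

Transfer-ellipse semi-major axis a_t = (r₁ + r₂)/2 = (8040 + 58100)/2 = 33070 km.
The half-period of the transfer ellipse is t = π√(a_t³/μ) = 29925 s.
The target's mean motion on its circular orbit is ω₂ = √(μ/r₂³) = 4.5082×10^-5 rad/s.
Angle swept by the target during transfer: ω₂·t = 1.3491 rad = 77.30°.
The relay satellite traverses 180° on the transfer ellipse, so the target must lead by 180° − 77.30° = 103°.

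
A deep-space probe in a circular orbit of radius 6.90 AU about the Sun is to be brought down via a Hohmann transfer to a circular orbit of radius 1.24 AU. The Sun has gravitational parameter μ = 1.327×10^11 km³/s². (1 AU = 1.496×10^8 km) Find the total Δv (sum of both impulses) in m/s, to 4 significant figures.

Δv = 13160 m/s

In km: r₁ = 6.90 × 1.496×10^8 = 1.03224×10^9 km; r₂ = 1.24 × 1.496×10^8 = 1.85504×10^8 km.
The Hohmann ellipse has a_t = (r₁ + r₂)/2 = 6.08872×10^8 km.
Circular speed at r₁: v₁ = √(μ/r₁) = √(1.327×10^11/1.03224×10^9) = 11.338 km/s.
On the transfer ellipse at r₁, vis-viva equation gives v_a = √[μ(2/r₁ − 1/a_t)] = 6.2583 km/s.
First burn Δv₁ = |v_a − v₁| = 5.080 km/s.
Circular speed at r₂: v₂ = √(μ/r₂) = 26.746 km/s.
Transfer-orbit speed at r₂: v_p = √[μ(2/r₂ − 1/a_t)] = 34.825 km/s.
Second burn Δv₂ = |v₂ − v_p| = 8.079 km/s.
Δv = Δv₁ + Δv₂ = 5.080 + 8.079 = 13.16 km/s.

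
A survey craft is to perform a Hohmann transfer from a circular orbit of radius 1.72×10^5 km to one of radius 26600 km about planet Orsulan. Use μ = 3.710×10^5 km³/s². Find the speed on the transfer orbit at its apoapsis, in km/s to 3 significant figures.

Semi-major axis of the transfer orbit: a_t = (1.720×10^5 + 26600)/2 = 99300 km.
At apoapsis, r = 1.720×10^5 km.
From the vis-viva equation, v = √[μ(2/r − 1/a_t)] = 0.7601 km/s.

v = 0.760 km/s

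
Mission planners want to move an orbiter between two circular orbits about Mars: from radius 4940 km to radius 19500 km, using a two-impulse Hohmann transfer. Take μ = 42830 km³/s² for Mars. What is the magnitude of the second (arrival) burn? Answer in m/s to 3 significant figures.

Semi-major axis of the transfer orbit: a_t = (4940 + 19500)/2 = 12220 km.
Circular speed at r = 19500 km: v_c = √(μ/r) = 1.482 km/s.
Vis-viva on the transfer ellipse at r = 19500 km gives v_t = √[μ(2/r − 1/a_t)] = 0.9423 km/s.
Δv₂ = |v_t − v_c| = |0.9423 − 1.482| = 0.5397 km/s.

Δv₂ = 540 m/s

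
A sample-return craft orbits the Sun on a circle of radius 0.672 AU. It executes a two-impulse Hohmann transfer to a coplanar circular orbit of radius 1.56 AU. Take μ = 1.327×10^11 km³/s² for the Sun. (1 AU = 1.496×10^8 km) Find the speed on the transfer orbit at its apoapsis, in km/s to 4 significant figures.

v = 18.50 km/s

In km: r₁ = 0.672 × 1.496×10^8 = 1.005312×10^8 km; r₂ = 1.56 × 1.496×10^8 = 2.33376×10^8 km.
The Hohmann ellipse has a_t = (r₁ + r₂)/2 = 1.669536×10^8 km.
The apoapsis of the transfer ellipse is at r = 2.33376×10^8 km.
Vis-viva: v = √[μ(2/r − 1/a_t)] = √[1.327×10^11 × (2/2.33376×10^8 − 1/1.669536×10^8)] = 18.50 km/s.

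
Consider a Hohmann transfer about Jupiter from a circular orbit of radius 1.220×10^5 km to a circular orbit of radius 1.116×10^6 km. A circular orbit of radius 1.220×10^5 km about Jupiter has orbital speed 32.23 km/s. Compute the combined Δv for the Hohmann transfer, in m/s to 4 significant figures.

From the circular-orbit relation v² = μ/r at r = 1.220×10^5 km: μ = v²r = (32.23)² × 1.220×10^5 = 1.26730×10^8 km³/s².
The Hohmann ellipse has a_t = (r₁ + r₂)/2 = 6.190×10^5 km.
At r₁ the circular-orbit speed is v₁ = √(μ/r₁) = 32.230 km/s.
Transfer-orbit speed at r₁ (v² = μ(2/r − 1/a)): v_p = √[μ(2/r₁ − 1/a_t)] = 43.276 km/s.
First burn Δv₁ = |v_p − v₁| = 11.046 km/s.
At r₂, v₂ = √(μ/r₂) = 10.65634 km/s.
Transfer-orbit speed at r₂: v_a = √[μ(2/r₂ − 1/a_t)] = 4.730889 km/s.
Second burn Δv₂ = |v₂ − v_a| = 5.9255 km/s.
Total Δv = Δv₁ + Δv₂ = 16.97 km/s.

Δv = 16970 m/s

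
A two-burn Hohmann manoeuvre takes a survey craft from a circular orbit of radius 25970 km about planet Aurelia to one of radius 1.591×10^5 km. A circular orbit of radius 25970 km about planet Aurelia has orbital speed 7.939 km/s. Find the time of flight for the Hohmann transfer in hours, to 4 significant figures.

From the circular-orbit relation v² = μ/r at r = 25970 km: μ = v²r = (7.939)² × 25970 = 1.63683×10^6 km³/s².
Semi-major axis of the transfer orbit: a_t = (25970 + 1.591×10^5)/2 = 92535 km.
Half the transfer-orbit period gives t = π√(a_t³/μ) = 69120 s.
Converting: 69120 s ÷ 3600 s/hour = 19.20 hours.

t = 19.20 hours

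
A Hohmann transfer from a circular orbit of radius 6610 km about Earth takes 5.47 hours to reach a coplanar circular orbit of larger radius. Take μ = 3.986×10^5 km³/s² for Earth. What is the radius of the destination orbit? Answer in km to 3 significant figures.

Transfer time t = 5.47 hours = 19692 s, and t = π√(a_t³/μ).
So a_t = (μ t²/π²)^(1/3) = (3.986×10^5 × (19692)² / π²)^(1/3) = 25019 km.
Since a_t = (r₁ + r₂)/2, r₂ = 2a_t − r₁ = 2×25019 − 6610 = 43428 km.

r₂ = 43400 km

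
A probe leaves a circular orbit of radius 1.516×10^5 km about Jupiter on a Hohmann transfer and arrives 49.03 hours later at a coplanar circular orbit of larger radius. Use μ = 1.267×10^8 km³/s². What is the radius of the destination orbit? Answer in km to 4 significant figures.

Transfer time t = 49.03 hours = 1.76508×10^5 s, and t = π√(a_t³/μ).
So a_t = (μ t²/π²)^(1/3) = (1.267×10^8 × (1.76508×10^5)² / π²)^(1/3) = 7.3678×10^5 km.
Since a_t = (r₁ + r₂)/2, r₂ = 2a_t − r₁ = 2×7.3678×10^5 − 1.516×10^5 = 1.32196×10^6 km.

r₂ = 1.322×10^6 km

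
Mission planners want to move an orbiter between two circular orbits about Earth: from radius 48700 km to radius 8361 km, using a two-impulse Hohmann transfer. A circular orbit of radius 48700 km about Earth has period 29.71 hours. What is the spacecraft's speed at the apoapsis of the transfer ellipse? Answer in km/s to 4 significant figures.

From Kepler's third law T² = 4π²r³/μ at r = 48700 km, T = 29.71 hours = 29.71 × 3600 s = 1.06956×10^5 s: μ = 4π²r³/T² = 3.98599×10^5 km³/s².
The Hohmann ellipse has a_t = (r₁ + r₂)/2 = 28530.5 km.
At apoapsis, r = 48700 km.
From the vis-viva equation, v = √[μ(2/r − 1/a_t)] = 1.549 km/s.

v = 1.549 km/s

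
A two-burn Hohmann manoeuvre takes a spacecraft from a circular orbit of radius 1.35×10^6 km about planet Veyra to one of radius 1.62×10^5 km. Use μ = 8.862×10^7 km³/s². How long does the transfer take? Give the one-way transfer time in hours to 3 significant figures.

t = 60.9 hours

The Hohmann ellipse has a_t = (r₁ + r₂)/2 = 7.560×10^5 km.
Transfer time t = π√(a_t³/μ) = π√((7.560×10^5)³ / 8.862×10^7) = 2.194×10^5 s.
Converting: 2.194×10^5 s ÷ 3600 s/hour = 60.9 hours.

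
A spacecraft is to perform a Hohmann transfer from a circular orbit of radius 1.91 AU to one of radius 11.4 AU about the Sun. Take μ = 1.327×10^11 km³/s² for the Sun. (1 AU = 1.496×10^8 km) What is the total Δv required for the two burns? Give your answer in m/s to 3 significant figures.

Δv = 10800 m/s

In km: r₁ = 1.91 × 1.496×10^8 = 2.85736×10^8 km; r₂ = 11.4 × 1.496×10^8 = 1.70544×10^9 km.
Semi-major axis of the transfer orbit: a_t = (2.85736×10^8 + 1.70544×10^9)/2 = 9.95588×10^8 km.
At r₁ the circular-orbit speed is v₁ = √(μ/r₁) = 21.550 km/s.
On the transfer ellipse at r₁, vis-viva equation gives v_p = √[μ(2/r₁ − 1/a_t)] = 28.205 km/s.
First burn Δv₁ = |v_p − v₁| = 6.655 km/s.
At r₂, v₂ = √(μ/r₂) = 8.821 km/s.
Transfer-orbit speed at r₂: v_a = √[μ(2/r₂ − 1/a_t)] = 4.726 km/s.
Second burn Δv₂ = |v₂ − v_a| = 4.095 km/s.
Δv = Δv₁ + Δv₂ = 6.655 + 4.095 = 10.75 km/s.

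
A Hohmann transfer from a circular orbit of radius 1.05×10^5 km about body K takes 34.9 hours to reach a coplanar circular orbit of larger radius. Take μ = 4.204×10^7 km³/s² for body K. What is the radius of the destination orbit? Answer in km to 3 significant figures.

Transfer time t = 34.9 hours = 1.2564×10^5 s, and t = π√(a_t³/μ).
So a_t = (μ t²/π²)^(1/3) = (4.204×10^7 × (1.2564×10^5)² / π²)^(1/3) = 4.0664×10^5 km.
Since a_t = (r₁ + r₂)/2, r₂ = 2a_t − r₁ = 2×4.0664×10^5 − 1.050×10^5 = 7.0828×10^5 km.

r₂ = 7.08×10^5 km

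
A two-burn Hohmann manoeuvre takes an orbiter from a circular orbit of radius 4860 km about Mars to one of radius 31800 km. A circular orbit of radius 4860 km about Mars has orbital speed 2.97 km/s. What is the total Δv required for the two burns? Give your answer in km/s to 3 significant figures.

From the circular-orbit relation v² = μ/r at r = 4860 km: μ = v²r = (2.97)² × 4860 = 42869.6 km³/s².
Semi-major axis of the transfer orbit: a_t = (4860 + 31800)/2 = 18330 km.
At r₁ the circular-orbit speed is v₁ = √(μ/r₁) = 2.9700 km/s.
On the transfer ellipse at r₁, vis-viva gives v_p = √[μ(2/r₁ − 1/a_t)] = 3.9119 km/s.
First burn Δv₁ = |v_p − v₁| = 0.9419 km/s.
Circular speed at r₂: v₂ = √(μ/r₂) = 1.1611 km/s.
Transfer-orbit speed at r₂: v_a = √[μ(2/r₂ − 1/a_t)] = 0.59786 km/s.
Second burn Δv₂ = |v₂ − v_a| = 0.5632 km/s.
Total Δv = Δv₁ + Δv₂ = 1.505 km/s.

Δv = 1.51 km/s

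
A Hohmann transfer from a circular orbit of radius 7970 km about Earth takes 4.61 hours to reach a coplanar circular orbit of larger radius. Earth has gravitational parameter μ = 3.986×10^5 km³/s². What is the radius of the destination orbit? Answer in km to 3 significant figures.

Transfer time t = 4.61 hours = 16596 s, and t = π√(a_t³/μ).
So a_t = (μ t²/π²)^(1/3) = (3.986×10^5 × (16596)² / π²)^(1/3) = 22323 km.
Since a_t = (r₁ + r₂)/2, r₂ = 2a_t − r₁ = 2×22323 − 7970 = 36676 km.

r₂ = 36700 km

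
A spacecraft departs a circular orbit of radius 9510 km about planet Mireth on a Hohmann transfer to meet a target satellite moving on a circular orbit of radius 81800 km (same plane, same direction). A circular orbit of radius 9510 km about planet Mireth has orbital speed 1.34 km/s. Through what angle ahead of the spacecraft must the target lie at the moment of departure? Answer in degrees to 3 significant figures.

From the circular-orbit relation v² = μ/r at r = 9510 km: μ = v²r = (1.34)² × 9510 = 17076.2 km³/s².
Transfer-ellipse semi-major axis a_t = (r₁ + r₂)/2 = (9510 + 81800)/2 = 45655 km.
The half-period of the transfer ellipse is t = π√(a_t³/μ) = 2.345×10^5 s.
Target angular speed ω₂ = √(μ/r₂³) = 5.586×10^-6 rad/s.
Angle swept by the target during transfer: ω₂·t = 1.3099 rad = 75.05°.
The spacecraft traverses 180° on the transfer ellipse, so the target must lead by 180° − 75.05° = 105°.

φ = 105°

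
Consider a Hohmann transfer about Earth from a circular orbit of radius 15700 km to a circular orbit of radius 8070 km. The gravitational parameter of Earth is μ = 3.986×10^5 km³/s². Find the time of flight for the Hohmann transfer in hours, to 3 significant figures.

t = 1.79 hours

The Hohmann ellipse has a_t = (r₁ + r₂)/2 = 11885 km.
Transfer time t = π√(a_t³/μ) = π√((11885)³ / 3.986×10^5) = 6447 s.
Converting: 6447 s ÷ 3600 s/hour = 1.79 hours.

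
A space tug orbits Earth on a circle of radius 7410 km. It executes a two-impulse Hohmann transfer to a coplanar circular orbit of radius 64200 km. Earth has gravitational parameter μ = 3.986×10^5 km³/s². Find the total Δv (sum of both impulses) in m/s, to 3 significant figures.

Δv = 3840 m/s

The Hohmann ellipse has a_t = (r₁ + r₂)/2 = 35805 km.
At r₁ the circular-orbit speed is v₁ = √(μ/r₁) = 7.334 km/s.
Transfer-orbit speed at r₁ (v² = μ(2/r − 1/a)): v_p = √[μ(2/r₁ − 1/a_t)] = 9.821 km/s.
First burn Δv₁ = |v_p − v₁| = 2.487 km/s.
At r₂, v₂ = √(μ/r₂) = 2.492 km/s.
Transfer-orbit speed at r₂: v_a = √[μ(2/r₂ − 1/a_t)] = 1.134 km/s.
Second burn Δv₂ = |v₂ − v_a| = 1.358 km/s.
Δv = Δv₁ + Δv₂ = 2.487 + 1.358 = 3.845 km/s.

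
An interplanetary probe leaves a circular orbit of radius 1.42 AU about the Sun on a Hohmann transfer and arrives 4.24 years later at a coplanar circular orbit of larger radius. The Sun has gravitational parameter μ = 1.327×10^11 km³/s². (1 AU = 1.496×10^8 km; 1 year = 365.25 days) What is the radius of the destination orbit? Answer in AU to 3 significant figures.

In km: r₁ = 1.42 × 1.496×10^8 = 2.12432×10^8 km.
Transfer time t = 4.24 years × 365.25 × 86400 s = 1.33804224×10^8 s, and t = π√(a_t³/μ).
So a_t = (μ t²/π²)^(1/3) = (1.327×10^11 × (1.33804224×10^8)² / π²)^(1/3) = 6.2207×10^8 km.
Since a_t = (r₁ + r₂)/2, r₂ = 2a_t − r₁ = 2×6.2207×10^8 − 2.12432×10^8 = 1.031708×10^9 km.
In AU: r₂ = 1.031708×10^9 / 1.496×10^8 = 6.90 AU.

r₂ = 6.90 AU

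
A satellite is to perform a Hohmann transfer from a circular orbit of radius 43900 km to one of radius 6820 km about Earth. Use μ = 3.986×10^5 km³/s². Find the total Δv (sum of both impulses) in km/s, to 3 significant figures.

Δv = 3.86 km/s

Transfer-ellipse semi-major axis a_t = (r₁ + r₂)/2 = (43900 + 6820)/2 = 25360 km.
Circular speed at r₁: v₁ = √(μ/r₁) = √(3.986×10^5/43900) = 3.01326 km/s.
On the transfer ellipse at r₁, vis-viva gives v_a = √[μ(2/r₁ − 1/a_t)] = 1.56262 km/s.
First burn Δv₁ = |v_a − v₁| = 1.4506 km/s.
At r₂, v₂ = √(μ/r₂) = 7.64498 km/s.
Transfer-orbit speed at r₂: v_p = √[μ(2/r₂ − 1/a_t)] = 10.0585 km/s.
Second burn Δv₂ = |v₂ − v_p| = 2.4135 km/s.
Total Δv = Δv₁ + Δv₂ = 3.864 km/s.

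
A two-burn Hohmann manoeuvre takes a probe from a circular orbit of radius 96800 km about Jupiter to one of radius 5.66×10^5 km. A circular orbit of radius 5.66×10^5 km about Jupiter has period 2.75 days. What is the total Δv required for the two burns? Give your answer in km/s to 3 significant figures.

Δv = 18.0 km/s

From Kepler's third law T² = 4π²r³/μ at r = 5.66×10^5 km, T = 2.75 days = 2.75 × 86400 s = 2.376×10^5 s: μ = 4π²r³/T² = 1.26799×10^8 km³/s².
The Hohmann ellipse has a_t = (r₁ + r₂)/2 = 3.314×10^5 km.
Circular speed at r₁: v₁ = √(μ/r₁) = √(1.26799×10^8/96800) = 36.193 km/s.
On the transfer ellipse at r₁, vis-viva equation gives v_p = √[μ(2/r₁ − 1/a_t)] = 47.299 km/s.
First burn Δv₁ = |v_p − v₁| = 11.106 km/s.
At r₂, v₂ = √(μ/r₂) = 14.9675 km/s.
Transfer-orbit speed at r₂: v_a = √[μ(2/r₂ − 1/a_t)] = 8.08931 km/s.
Second burn Δv₂ = |v₂ − v_a| = 6.8782 km/s.
Δv = Δv₁ + Δv₂ = 11.106 + 6.8782 = 17.98 km/s.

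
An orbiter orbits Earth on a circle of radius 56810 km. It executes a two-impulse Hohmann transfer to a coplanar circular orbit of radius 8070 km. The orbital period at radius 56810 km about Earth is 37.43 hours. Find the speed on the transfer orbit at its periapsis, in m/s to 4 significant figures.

From Kepler's third law T² = 4π²r³/μ at r = 56810 km, T = 37.43 hours = 37.43 × 3600 s = 1.34748×10^5 s: μ = 4π²r³/T² = 3.98648×10^5 km³/s².
The Hohmann ellipse has a_t = (r₁ + r₂)/2 = 32440 km.
The periapsis of the transfer ellipse is at r = 8070 km.
From the vis-viva equation, v = √[μ(2/r − 1/a_t)] = 9.301 km/s.

v = 9301 m/s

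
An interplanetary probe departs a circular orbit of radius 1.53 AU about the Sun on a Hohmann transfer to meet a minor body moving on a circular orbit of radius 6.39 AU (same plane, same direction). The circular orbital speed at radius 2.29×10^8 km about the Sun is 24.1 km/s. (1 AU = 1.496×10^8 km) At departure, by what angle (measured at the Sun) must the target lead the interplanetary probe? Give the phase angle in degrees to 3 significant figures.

φ = 92.2°

From the circular-orbit relation v² = μ/r at r = 2.29×10^8 km: μ = v²r = (24.1)² × 2.29×10^8 = 1.33005×10^11 km³/s².
In km: r₁ = 1.53 × 1.496×10^8 = 2.28888×10^8 km; r₂ = 6.39 × 1.496×10^8 = 9.55944×10^8 km.
The Hohmann ellipse has a_t = (r₁ + r₂)/2 = 5.92416×10^8 km.
The half-period of the transfer ellipse is t = π√(a_t³/μ) = 1.242×10^8 s.
Target angular speed ω₂ = √(μ/r₂³) = 1.234×10^-8 rad/s.
Angle swept by the target during transfer: ω₂·t = 1.5326 rad = 87.81°.
Arrival is 180° from departure on the ellipse, so φ = 180° − 87.81° = 92.2°.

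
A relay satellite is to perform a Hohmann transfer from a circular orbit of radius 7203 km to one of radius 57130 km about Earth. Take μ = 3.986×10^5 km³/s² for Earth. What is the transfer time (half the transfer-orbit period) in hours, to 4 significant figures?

Transfer-ellipse semi-major axis a_t = (r₁ + r₂)/2 = (7203 + 57130)/2 = 32166.5 km.
Half the transfer-orbit period gives t = π√(a_t³/μ) = 28707 s.
Converting: 28707 s ÷ 3600 s/hour = 7.974 hours.

t = 7.974 hours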